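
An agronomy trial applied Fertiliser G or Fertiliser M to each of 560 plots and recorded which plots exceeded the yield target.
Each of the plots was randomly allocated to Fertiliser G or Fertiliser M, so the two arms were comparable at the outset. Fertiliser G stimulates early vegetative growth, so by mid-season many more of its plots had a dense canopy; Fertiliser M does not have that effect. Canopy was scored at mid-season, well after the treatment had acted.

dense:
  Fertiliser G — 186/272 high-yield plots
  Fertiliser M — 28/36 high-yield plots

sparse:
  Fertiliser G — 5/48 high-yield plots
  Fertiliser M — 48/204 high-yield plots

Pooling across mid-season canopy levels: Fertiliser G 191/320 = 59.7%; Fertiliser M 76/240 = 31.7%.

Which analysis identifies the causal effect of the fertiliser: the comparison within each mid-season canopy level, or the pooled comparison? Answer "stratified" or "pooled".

pooled

Fertiliser M is higher inside every mid-season canopy stratum but Fertiliser G is higher in aggregate. Whether to stratify depends on how mid-season canopy relates to the fertiliser.
Stratifying would compare fertilisers among plots the fertilisers themselves sorted into mid-season canopy groups — a form of selection on an intermediate. The unconditioned pooled rates give the total causal effect.
Pooled: Fertiliser G 59.7% vs Fertiliser M 31.7%; Fertiliser G is higher overall.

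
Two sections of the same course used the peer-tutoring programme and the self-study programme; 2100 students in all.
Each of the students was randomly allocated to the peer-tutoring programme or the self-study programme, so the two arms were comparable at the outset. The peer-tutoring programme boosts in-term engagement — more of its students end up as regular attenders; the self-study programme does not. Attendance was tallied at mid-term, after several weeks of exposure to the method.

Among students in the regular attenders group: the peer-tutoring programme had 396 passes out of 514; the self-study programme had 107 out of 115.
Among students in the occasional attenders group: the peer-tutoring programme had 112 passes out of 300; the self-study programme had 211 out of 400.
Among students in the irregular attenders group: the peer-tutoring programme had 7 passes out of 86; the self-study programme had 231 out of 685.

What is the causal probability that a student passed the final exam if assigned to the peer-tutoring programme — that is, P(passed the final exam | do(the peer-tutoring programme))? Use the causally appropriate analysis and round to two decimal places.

The mid-term attendance-specific comparison favours the self-study programme throughout, but the pooled figures favour the peer-tutoring programme. The question is whether to condition on mid-term attendance.
The distribution of mid-term attendance is itself part of what the teaching method does — it is an intermediate outcome. Holding it fixed would remove that part of the effect; the total effect is the pooled difference.
So P(outcome | do(the peer-tutoring programme)) is just the pooled rate for the peer-tutoring programme: 515/900 = 0.572.

0.57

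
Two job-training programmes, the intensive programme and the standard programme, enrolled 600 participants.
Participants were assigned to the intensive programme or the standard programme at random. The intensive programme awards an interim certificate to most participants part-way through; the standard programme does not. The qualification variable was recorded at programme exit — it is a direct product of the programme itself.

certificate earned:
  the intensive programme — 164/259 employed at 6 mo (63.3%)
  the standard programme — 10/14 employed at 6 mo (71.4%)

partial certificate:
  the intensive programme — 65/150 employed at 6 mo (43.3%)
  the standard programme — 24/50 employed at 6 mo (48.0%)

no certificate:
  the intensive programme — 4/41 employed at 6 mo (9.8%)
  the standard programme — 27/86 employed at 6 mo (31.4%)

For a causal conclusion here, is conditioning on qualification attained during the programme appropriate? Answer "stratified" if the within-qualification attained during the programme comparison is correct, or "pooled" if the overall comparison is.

The qualification attained during the programme-specific comparison favours the standard programme throughout, but the pooled figures favour the intensive programme. The question is whether to condition on qualification attained during the programme.
Qualification attained during the programme is recorded after the programme and is itself shifted by it — it sits on the causal path from programme to outcome. Conditioning on a mediator would strip out part of the effect we want; the pooled comparison gives the total causal effect.
Pooled: the intensive programme 51.8% vs the standard programme 40.7%; the intensive programme is higher overall.

pooled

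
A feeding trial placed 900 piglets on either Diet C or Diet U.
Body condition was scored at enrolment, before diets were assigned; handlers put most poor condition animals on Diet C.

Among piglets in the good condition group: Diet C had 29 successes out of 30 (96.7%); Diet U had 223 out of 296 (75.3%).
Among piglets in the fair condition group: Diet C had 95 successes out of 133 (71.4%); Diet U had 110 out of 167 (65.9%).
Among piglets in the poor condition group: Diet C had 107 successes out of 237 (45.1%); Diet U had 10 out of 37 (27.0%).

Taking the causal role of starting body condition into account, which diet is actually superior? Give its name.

Diet C

The imbalance in starting body condition arose from how piglets were allocated, not from anything the diet did; and starting body condition independently affects the outcome. The pooled gap is confounded — condition on starting body condition.
Within each level — good condition: 96.7% vs 75.3%; fair condition: 71.4% vs 65.9%; poor condition: 45.1% vs 27.0% — Diet C is higher every time.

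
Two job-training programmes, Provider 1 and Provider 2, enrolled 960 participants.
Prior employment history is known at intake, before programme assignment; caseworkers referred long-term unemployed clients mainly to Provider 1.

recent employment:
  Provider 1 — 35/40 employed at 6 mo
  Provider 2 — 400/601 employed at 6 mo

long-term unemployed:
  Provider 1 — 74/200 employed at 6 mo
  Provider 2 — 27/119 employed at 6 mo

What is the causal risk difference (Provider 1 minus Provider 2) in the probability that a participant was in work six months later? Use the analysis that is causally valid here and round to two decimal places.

The imbalance in prior employment history arose from how participants were allocated, not from anything the programme did; and prior employment history independently affects the outcome. The pooled gap is confounded — condition on prior employment history.
Adjusting over the population distribution of prior employment history: 0.668·(0.875−0.666) + 0.332·(0.370−0.227) = +0.187.

+0.19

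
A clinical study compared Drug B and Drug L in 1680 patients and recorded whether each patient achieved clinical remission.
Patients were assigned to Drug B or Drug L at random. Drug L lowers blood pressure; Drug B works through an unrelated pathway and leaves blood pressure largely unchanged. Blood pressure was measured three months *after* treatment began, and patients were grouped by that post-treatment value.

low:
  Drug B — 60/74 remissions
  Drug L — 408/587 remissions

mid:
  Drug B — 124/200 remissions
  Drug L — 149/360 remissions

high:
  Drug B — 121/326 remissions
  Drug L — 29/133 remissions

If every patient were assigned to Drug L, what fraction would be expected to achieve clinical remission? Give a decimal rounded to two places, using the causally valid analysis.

0.54

Stratifying would compare drugs among patients the drugs themselves sorted into blood pressure groups — a form of selection on an intermediate. The unconditioned pooled rates give the total causal effect.
So P(outcome | do(Drug L)) is just the pooled rate for Drug L: 586/1080 = 0.543.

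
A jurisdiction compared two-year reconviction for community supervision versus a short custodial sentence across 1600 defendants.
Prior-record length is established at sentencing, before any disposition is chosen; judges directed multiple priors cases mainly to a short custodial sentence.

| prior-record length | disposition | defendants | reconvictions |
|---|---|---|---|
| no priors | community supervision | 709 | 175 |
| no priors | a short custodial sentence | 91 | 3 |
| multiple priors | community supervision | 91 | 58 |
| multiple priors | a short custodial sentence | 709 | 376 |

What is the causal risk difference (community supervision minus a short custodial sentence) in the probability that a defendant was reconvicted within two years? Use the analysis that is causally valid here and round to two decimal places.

+0.16

Since prior-record length is a pre-existing factor (not a product of the disposition) and it affects the outcome on its own, it is a confounder. The stratified rates, not the pooled rate, identify the causal effect.
Adjusting over the population distribution of prior-record length: 0.500·(0.247−0.033) + 0.500·(0.637−0.530) = +0.160.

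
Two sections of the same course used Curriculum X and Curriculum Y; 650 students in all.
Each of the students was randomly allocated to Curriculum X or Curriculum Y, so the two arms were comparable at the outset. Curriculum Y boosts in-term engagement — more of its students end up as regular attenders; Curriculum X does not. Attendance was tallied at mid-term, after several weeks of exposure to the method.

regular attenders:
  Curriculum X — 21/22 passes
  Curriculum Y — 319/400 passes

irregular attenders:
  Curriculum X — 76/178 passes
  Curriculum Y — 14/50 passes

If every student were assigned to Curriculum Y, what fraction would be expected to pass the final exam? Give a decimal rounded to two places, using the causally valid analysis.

0.74

The stratified and pooled comparisons disagree (Curriculum X wins within each mid-term attendance; Curriculum Y wins overall), so the answer turns on the causal role of mid-term attendance.
Mid-term attendance here is a post-treatment variable shaped by the teaching method; conditioning on it would introduce bias rather than remove it. The overall comparison is the causal one.
So P(outcome | do(Curriculum Y)) is just the pooled rate for Curriculum Y: 333/450 = 0.740.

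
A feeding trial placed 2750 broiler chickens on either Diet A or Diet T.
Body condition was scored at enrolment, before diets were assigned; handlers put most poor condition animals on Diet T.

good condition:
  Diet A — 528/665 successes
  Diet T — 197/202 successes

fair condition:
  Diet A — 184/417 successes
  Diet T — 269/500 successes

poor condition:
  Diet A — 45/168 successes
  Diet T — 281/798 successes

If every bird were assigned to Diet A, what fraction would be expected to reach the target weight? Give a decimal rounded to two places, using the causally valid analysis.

Nothing the diet does changes starting body condition; the imbalance is an allocation artefact. With starting body condition also predicting the outcome, the pooled figure is confounded, and the within-stratum comparison is the causal one.
Standardising Diet A to the population starting body condition mix: 0.315·528/665 + 0.333·184/417 + 0.351·45/168 = 0.492.

0.49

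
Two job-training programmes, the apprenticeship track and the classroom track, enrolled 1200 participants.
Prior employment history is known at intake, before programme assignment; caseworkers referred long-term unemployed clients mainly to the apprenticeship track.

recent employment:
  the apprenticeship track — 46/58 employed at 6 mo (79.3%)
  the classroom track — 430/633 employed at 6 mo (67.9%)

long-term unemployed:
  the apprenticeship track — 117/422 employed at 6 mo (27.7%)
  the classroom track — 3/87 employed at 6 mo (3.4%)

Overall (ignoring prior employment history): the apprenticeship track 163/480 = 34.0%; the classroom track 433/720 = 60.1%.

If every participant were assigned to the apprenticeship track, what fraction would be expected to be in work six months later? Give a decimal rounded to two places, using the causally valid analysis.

the apprenticeship track is higher inside every prior employment history stratum but the classroom track is higher in aggregate. Whether to stratify depends on how prior employment history relates to the programme.
Since prior employment history is a pre-existing factor (not a product of the programme) and it affects the outcome on its own, it is a confounder. The stratified rates, not the pooled rate, identify the causal effect.
Standardising the apprenticeship track to the population prior employment history mix: 0.576·46/58 + 0.424·117/422 = 0.574.

0.57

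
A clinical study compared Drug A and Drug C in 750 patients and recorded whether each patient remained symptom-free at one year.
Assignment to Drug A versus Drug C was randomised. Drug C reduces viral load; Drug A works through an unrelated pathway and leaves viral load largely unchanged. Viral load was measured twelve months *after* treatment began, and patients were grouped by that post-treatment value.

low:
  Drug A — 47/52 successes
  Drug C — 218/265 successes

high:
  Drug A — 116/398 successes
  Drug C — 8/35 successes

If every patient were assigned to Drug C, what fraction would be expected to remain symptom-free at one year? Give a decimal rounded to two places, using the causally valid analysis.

0.75

Because the drug influences viral load, viral load is a post-treatment mediator, not a confounder. Stratifying on it would bias the estimate; the causal effect is the crude pooled difference.
So P(outcome | do(Drug C)) is just the pooled rate for Drug C: 226/300 = 0.753.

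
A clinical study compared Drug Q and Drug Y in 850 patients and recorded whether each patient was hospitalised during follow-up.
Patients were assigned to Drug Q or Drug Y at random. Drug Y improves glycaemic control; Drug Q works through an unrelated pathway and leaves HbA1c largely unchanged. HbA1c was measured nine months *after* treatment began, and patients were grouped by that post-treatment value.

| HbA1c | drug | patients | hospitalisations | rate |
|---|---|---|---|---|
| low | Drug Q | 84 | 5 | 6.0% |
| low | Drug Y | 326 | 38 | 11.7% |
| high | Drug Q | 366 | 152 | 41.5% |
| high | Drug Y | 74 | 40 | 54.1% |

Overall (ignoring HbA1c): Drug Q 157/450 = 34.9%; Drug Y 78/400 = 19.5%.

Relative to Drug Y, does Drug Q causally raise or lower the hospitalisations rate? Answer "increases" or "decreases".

increases

Within every HbA1c level Drug Q has the lower rate, yet pooled Drug Y does — Simpson's reversal.
Stratifying would compare drugs among patients the drugs themselves sorted into HbA1c groups — a form of selection on an intermediate. The unconditioned pooled rates give the total causal effect.
Pooled: Drug Q 34.9% vs Drug Y 19.5%; Drug Y is lower overall.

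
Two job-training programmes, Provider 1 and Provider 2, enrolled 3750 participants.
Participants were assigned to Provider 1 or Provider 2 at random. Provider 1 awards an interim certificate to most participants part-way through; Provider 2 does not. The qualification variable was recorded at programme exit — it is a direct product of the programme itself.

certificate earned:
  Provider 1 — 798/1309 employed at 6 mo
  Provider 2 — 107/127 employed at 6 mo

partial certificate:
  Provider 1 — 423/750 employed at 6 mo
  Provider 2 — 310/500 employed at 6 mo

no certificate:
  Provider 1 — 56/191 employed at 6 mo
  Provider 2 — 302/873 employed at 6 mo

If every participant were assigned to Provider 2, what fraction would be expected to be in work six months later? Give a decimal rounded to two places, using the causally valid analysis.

0.48

Because the programme influences qualification attained during the programme, qualification attained during the programme is a post-treatment mediator, not a confounder. Stratifying on it would bias the estimate; the causal effect is the crude pooled difference.
So P(outcome | do(Provider 2)) is just the pooled rate for Provider 2: 719/1500 = 0.479.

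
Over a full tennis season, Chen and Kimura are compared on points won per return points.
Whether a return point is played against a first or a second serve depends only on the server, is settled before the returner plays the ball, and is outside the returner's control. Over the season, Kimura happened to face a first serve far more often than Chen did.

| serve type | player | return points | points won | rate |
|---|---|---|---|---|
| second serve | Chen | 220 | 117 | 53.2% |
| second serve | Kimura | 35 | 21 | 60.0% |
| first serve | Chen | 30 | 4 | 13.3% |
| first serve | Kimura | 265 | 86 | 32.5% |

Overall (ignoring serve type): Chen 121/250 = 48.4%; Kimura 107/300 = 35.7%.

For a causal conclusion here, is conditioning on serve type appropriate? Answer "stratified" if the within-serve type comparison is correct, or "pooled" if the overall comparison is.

Kimura is higher inside every serve type stratum but Chen is higher in aggregate. Whether to stratify depends on how serve type relates to the player.
The imbalance in serve type arose from how return points were allocated, not from anything the player did; and serve type independently affects the outcome. The pooled gap is confounded — condition on serve type.
Within each level — second serve: 53.2% vs 60.0%; first serve: 13.3% vs 32.5% — Kimura is higher every time.

stratified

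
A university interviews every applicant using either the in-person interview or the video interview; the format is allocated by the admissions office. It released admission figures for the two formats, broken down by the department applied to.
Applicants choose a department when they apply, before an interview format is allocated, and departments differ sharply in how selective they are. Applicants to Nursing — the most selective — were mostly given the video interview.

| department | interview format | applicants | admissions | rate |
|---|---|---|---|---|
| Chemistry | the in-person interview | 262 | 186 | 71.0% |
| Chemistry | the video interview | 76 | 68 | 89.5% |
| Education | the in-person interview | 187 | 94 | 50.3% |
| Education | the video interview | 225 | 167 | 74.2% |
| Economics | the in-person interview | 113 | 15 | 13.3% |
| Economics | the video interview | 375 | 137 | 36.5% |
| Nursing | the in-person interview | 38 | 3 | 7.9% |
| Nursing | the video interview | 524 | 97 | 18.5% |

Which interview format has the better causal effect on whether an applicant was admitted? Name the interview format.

The stratified and pooled comparisons disagree (the video interview wins within each department; the in-person interview wins overall), so the answer turns on the causal role of department.
The imbalance in department arose from how applicants were allocated, not from anything the interview format did; and department independently affects the outcome. The pooled gap is confounded — condition on department.
Within each level — Chemistry: 71.0% vs 89.5%; Education: 50.3% vs 74.2%; Economics: 13.3% vs 36.5%; Nursing: 7.9% vs 18.5% — the video interview is higher every time.

the video interview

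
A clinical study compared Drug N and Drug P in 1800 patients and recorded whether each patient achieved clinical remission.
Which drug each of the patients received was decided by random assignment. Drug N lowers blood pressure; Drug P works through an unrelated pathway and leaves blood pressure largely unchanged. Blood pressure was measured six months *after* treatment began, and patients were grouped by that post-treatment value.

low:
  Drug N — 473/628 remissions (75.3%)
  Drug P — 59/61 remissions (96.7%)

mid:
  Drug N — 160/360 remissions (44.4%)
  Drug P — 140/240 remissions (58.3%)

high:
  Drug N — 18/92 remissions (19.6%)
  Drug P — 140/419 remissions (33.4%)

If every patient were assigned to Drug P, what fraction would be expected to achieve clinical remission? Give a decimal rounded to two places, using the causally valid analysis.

0.47

The distribution of blood pressure is itself part of what the drug does — it is an intermediate outcome. Holding it fixed would remove that part of the effect; the total effect is the pooled difference.
So P(outcome | do(Drug P)) is just the pooled rate for Drug P: 339/720 = 0.471.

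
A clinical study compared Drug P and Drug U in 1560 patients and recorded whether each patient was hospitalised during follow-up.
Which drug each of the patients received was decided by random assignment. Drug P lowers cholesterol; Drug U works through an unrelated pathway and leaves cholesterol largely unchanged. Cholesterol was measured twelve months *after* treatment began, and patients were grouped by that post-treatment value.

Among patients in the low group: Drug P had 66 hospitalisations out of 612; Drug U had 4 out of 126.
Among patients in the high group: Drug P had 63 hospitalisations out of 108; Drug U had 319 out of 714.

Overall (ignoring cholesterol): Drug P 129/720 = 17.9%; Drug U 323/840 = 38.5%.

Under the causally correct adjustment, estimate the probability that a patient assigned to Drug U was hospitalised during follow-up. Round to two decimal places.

The distribution of cholesterol is itself part of what the drug does — it is an intermediate outcome. Holding it fixed would remove that part of the effect; the total effect is the pooled difference.
So P(outcome | do(Drug U)) is just the pooled rate for Drug U: 323/840 = 0.385.

0.38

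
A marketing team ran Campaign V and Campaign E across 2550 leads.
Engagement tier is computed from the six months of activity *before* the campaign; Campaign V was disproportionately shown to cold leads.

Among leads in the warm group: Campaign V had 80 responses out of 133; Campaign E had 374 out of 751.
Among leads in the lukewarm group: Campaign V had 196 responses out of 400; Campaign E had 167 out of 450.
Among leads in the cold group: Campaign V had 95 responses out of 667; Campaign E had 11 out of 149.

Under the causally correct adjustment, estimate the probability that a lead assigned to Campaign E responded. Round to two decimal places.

The imbalance in engagement tier arose from how leads were allocated, not from anything the campaign did; and engagement tier independently affects the outcome. The pooled gap is confounded — condition on engagement tier.
Standardising Campaign E to the population engagement tier mix: 0.347·374/751 + 0.333·167/450 + 0.320·11/149 = 0.320.

0.32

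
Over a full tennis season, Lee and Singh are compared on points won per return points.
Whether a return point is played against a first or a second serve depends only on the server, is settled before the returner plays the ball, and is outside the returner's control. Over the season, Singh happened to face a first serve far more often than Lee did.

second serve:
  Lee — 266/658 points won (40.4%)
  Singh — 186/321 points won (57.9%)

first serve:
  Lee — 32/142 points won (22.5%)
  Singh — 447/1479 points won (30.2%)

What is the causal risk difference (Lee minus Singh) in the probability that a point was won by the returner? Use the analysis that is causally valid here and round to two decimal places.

-0.11

The stratified and pooled comparisons disagree (Singh wins within each serve type; Lee wins overall), so the answer turns on the causal role of serve type.
Nothing the player does changes serve type; the imbalance is an allocation artefact. With serve type also predicting the outcome, the pooled figure is confounded, and the within-stratum comparison is the causal one.
Adjusting over the population distribution of serve type: 0.377·(0.404−0.579) + 0.623·(0.225−0.302) = -0.114.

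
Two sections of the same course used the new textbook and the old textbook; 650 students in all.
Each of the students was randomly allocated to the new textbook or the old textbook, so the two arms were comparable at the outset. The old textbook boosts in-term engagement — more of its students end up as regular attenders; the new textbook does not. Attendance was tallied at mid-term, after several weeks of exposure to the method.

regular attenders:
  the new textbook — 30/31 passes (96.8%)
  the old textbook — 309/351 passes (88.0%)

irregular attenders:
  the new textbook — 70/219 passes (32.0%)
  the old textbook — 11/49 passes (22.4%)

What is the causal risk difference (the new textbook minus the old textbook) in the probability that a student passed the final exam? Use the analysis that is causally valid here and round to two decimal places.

-0.40

the new textbook is higher inside every mid-term attendance stratum but the old textbook is higher in aggregate. Whether to stratify depends on how mid-term attendance relates to the teaching method.
Mid-term attendance lies on the pathway teaching method → mid-term attendance → outcome, so adjusting for it blocks the indirect effect. For the total causal effect of teaching method, use the unadjusted pooled rates.
The causal difference is the pooled difference: 0.400 − 0.800 = -0.400.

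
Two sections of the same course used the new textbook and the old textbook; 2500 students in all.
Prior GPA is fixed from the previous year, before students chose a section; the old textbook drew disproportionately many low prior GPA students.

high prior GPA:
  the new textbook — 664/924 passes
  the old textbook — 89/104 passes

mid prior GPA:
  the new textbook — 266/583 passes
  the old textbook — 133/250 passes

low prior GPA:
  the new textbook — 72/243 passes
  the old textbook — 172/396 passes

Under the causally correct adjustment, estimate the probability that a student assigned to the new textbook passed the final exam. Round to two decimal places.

0.52

The stratified and pooled comparisons disagree (the old textbook wins within each prior GPA band; the new textbook wins overall), so the answer turns on the causal role of prior GPA band.
Nothing the teaching method does changes prior GPA band; the imbalance is an allocation artefact. With prior GPA band also predicting the outcome, the pooled figure is confounded, and the within-stratum comparison is the causal one.
Standardising the new textbook to the population prior GPA band mix: 0.411·664/924 + 0.333·266/583 + 0.256·72/243 = 0.523.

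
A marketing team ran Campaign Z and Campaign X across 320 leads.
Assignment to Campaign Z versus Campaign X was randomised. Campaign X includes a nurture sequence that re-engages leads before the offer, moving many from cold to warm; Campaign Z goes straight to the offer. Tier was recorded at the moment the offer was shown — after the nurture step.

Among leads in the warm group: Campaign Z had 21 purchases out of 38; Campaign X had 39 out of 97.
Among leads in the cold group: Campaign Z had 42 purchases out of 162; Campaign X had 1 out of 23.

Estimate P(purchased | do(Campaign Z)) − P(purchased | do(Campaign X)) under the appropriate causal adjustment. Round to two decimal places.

-0.02

Within every engagement tier level Campaign Z has the higher rate, yet pooled Campaign X does — Simpson's reversal.
Stratifying would compare campaigns among leads the campaigns themselves sorted into engagement tier groups — a form of selection on an intermediate. The unconditioned pooled rates give the total causal effect.
The causal difference is the pooled difference: 0.315 − 0.333 = -0.018.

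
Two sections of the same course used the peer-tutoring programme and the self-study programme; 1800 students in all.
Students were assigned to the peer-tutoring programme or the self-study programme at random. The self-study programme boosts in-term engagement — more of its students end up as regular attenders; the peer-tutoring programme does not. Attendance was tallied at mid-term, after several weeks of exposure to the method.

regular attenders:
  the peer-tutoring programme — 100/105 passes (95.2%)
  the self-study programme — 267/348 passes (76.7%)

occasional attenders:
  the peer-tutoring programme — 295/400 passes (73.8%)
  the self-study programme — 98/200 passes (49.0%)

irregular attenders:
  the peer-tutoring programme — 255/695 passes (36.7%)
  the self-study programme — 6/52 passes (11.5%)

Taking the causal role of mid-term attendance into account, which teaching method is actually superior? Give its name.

Because the teaching method influences mid-term attendance, mid-term attendance is a post-treatment mediator, not a confounder. Stratifying on it would bias the estimate; the causal effect is the crude pooled difference.
Pooled: the peer-tutoring programme 54.2% vs the self-study programme 61.8%; the self-study programme is higher overall.

the self-study programme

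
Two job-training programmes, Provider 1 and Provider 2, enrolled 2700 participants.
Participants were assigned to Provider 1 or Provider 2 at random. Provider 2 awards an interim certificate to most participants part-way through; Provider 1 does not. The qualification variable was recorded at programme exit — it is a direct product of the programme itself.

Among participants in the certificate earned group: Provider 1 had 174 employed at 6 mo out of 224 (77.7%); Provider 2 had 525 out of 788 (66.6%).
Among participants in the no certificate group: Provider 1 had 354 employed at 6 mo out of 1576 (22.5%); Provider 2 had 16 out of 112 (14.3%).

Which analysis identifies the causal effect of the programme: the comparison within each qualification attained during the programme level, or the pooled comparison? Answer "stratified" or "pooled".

Stratifying would compare programmes among participants the programmes themselves sorted into qualification attained during the programme groups — a form of selection on an intermediate. The unconditioned pooled rates give the total causal effect.
Pooled: Provider 1 29.3% vs Provider 2 60.1%; Provider 2 is higher overall.

pooled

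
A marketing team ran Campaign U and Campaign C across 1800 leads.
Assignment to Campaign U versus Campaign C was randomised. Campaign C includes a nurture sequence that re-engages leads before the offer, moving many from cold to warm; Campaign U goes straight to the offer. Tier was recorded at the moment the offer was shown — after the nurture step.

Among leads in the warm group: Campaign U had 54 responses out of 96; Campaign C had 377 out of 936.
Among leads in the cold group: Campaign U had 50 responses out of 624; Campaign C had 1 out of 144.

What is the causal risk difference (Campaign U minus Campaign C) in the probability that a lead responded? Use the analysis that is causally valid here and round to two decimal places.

Campaign U is higher inside every engagement tier stratum but Campaign C is higher in aggregate. Whether to stratify depends on how engagement tier relates to the campaign.
Engagement tier lies on the pathway campaign → engagement tier → outcome, so adjusting for it blocks the indirect effect. For the total causal effect of campaign, use the unadjusted pooled rates.
The causal difference is the pooled difference: 0.144 − 0.350 = -0.206.

-0.21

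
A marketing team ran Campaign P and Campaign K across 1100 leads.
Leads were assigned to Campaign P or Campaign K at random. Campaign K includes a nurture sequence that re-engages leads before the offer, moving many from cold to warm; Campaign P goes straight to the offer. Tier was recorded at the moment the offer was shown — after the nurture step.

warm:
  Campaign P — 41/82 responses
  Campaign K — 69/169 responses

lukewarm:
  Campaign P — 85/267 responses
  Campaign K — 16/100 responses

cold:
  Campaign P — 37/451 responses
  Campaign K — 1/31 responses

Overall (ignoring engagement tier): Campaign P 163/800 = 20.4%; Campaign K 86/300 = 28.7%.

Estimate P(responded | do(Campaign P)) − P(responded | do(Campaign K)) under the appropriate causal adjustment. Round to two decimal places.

Because the campaign influences engagement tier, engagement tier is a post-treatment mediator, not a confounder. Stratifying on it would bias the estimate; the causal effect is the crude pooled difference.
The causal difference is the pooled difference: 0.204 − 0.287 = -0.083.

-0.08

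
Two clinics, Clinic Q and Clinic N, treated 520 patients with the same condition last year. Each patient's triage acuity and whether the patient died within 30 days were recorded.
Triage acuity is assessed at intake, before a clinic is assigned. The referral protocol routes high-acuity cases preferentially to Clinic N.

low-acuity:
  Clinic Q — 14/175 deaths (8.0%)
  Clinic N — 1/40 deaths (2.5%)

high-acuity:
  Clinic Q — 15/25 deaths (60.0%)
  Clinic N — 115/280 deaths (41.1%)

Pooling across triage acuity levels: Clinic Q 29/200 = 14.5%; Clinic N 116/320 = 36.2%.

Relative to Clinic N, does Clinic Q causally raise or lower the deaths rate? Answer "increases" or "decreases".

The imbalance in triage acuity arose from how patients were allocated, not from anything the clinic did; and triage acuity independently affects the outcome. The pooled gap is confounded — condition on triage acuity.
Within each level — low-acuity: 8.0% vs 2.5%; high-acuity: 60.0% vs 41.1% — Clinic N is lower every time.

increases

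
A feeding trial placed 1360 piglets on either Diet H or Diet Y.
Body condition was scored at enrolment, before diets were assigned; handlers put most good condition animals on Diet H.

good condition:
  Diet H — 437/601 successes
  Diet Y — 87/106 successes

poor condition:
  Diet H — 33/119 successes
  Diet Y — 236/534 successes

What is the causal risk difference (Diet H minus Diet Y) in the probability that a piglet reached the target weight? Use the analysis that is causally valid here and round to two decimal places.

-0.13

Here starting body condition is a common cause — it drives both which diet a case falls under and the outcome. The crude comparison mixes populations; the stratum-specific rates are the causally relevant ones.
Adjusting over the population distribution of starting body condition: 0.520·(0.727−0.821) + 0.480·(0.277−0.442) = -0.128.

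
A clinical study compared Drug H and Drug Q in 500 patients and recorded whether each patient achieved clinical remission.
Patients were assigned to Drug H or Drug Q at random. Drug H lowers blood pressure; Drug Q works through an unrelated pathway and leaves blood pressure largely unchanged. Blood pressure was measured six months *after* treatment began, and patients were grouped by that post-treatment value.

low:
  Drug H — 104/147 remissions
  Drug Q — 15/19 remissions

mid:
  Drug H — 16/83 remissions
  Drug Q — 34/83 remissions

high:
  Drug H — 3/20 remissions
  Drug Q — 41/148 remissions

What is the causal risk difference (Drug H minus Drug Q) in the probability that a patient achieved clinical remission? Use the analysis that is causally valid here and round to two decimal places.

Blood pressure here is a post-treatment variable shaped by the drug; conditioning on it would introduce bias rather than remove it. The overall comparison is the causal one.
The causal difference is the pooled difference: 0.492 − 0.360 = +0.132.

+0.13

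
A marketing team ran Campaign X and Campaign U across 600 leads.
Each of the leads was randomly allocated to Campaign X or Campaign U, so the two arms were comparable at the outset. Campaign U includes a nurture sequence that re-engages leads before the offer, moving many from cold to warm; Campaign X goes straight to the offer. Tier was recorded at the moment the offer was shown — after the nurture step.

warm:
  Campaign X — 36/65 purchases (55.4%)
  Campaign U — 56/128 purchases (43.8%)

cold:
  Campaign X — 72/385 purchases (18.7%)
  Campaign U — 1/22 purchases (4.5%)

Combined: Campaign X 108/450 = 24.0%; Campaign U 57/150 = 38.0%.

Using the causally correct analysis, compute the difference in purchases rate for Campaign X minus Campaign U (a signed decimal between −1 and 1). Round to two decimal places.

The stratified and pooled comparisons disagree (Campaign X wins within each engagement tier; Campaign U wins overall), so the answer turns on the causal role of engagement tier.
Because the campaign influences engagement tier, engagement tier is a post-treatment mediator, not a confounder. Stratifying on it would bias the estimate; the causal effect is the crude pooled difference.
The causal difference is the pooled difference: 0.240 − 0.380 = -0.140.

-0.14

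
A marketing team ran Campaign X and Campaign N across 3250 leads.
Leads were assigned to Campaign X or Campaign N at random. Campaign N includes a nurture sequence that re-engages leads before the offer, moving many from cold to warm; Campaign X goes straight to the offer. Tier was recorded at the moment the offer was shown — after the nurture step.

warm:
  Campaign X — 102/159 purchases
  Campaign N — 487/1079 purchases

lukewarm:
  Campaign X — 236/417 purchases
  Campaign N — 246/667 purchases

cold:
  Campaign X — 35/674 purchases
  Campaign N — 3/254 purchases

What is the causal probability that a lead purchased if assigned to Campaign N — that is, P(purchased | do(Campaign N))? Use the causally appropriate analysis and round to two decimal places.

The distribution of engagement tier is itself part of what the campaign does — it is an intermediate outcome. Holding it fixed would remove that part of the effect; the total effect is the pooled difference.
So P(outcome | do(Campaign N)) is just the pooled rate for Campaign N: 736/2000 = 0.368.

0.37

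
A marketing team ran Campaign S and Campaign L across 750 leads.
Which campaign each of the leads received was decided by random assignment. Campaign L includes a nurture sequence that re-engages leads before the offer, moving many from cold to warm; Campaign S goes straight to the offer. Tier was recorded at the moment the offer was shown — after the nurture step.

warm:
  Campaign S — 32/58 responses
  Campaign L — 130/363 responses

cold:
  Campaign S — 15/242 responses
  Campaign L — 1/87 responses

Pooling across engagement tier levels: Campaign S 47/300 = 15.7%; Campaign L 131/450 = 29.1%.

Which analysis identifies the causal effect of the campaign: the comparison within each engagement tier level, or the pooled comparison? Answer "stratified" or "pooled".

pooled

Within every engagement tier level Campaign S has the higher rate, yet pooled Campaign L does — Simpson's reversal.
Engagement tier is downstream of the campaign. One should not condition on a consequence of treatment, so the overall rates are the right comparison.
Pooled: Campaign S 15.7% vs Campaign L 29.1%; Campaign L is higher overall.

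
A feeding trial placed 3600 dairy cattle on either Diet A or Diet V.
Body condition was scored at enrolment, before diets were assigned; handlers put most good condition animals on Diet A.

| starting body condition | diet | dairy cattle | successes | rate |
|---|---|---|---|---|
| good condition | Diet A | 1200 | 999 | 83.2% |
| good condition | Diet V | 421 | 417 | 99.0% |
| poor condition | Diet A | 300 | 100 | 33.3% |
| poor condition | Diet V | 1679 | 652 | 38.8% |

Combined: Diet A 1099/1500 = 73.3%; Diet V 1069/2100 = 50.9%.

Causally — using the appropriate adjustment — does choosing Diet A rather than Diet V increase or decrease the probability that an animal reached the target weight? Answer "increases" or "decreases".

The starting body condition-specific comparison favours Diet V throughout, but the pooled figures favour Diet A. The question is whether to condition on starting body condition.
Nothing the diet does changes starting body condition; the imbalance is an allocation artefact. With starting body condition also predicting the outcome, the pooled figure is confounded, and the within-stratum comparison is the causal one.
Within each level — good condition: 83.2% vs 99.0%; poor condition: 33.3% vs 38.8% — Diet V is higher every time.

decreases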